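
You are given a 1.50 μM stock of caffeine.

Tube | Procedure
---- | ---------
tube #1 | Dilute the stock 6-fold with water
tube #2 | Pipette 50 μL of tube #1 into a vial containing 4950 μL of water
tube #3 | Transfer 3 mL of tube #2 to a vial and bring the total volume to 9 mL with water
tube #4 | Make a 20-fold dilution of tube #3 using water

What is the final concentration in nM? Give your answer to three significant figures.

0.0417 nM

Step 1: 6-fold → factor 6
Step 2: 50 μL + 4950 μL = 5000 μL total → factor 5000/50 = 100
Step 3: 3 mL brought to 9 mL → factor 9/3 = 3
Step 4: 20-fold → factor 20
Overall dilution factor = 6 × 100 × 3 × 20 = 36000
Final = 1.50 μM / 36000 = 4.167 × 10^-5 μM = 0.0417 nM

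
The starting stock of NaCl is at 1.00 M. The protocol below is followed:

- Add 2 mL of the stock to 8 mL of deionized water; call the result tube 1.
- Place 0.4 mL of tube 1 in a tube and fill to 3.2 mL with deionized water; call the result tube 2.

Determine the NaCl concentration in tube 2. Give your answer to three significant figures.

0.0250 M

Step 1: 2 mL + 8 mL = 10 mL total → factor 10/2 = 5
Step 2: 0.4 mL brought to 3.2 mL → factor 3.2/0.4 = 8
Overall dilution factor = 5 × 8 = 40
Final = 1.00 M / 40 = 0.0250 M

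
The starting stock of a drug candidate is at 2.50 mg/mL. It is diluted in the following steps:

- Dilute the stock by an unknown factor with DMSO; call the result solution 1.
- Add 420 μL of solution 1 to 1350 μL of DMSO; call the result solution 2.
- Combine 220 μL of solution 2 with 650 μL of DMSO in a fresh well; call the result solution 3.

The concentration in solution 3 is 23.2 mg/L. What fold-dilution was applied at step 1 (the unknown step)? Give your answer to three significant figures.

6.47-fold

Step 1: unknown factor x
Step 2: 420 μL + 1350 μL = 1770 μL total → factor 1770/420 = 4.2143
Step 3: 220 μL + 650 μL = 870 μL total → factor 870/220 = 3.9545
Product of known-step factors = 16.666
Overall factor = 2.50 mg/mL / (23.2 mg/L) = 107.76
x = 107.76 / 16.666 = 6.47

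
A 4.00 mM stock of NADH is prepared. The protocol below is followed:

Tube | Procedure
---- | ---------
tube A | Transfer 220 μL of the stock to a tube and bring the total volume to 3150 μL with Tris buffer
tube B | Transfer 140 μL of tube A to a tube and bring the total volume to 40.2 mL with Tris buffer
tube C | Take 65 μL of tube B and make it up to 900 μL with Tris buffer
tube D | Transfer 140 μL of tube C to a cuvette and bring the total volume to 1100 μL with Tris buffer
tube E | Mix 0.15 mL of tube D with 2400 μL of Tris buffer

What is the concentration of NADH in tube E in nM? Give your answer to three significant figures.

Step 1: 220 μL brought to 3150 μL → factor 3150/220 = 14.318
Step 2: 140 μL brought to 40.2 mL → factor 40200/140 = 287.14
Step 3: 65 μL brought to 900 μL → factor 900/65 = 13.846
Step 4: 140 μL brought to 1100 μL → factor 1100/140 = 7.8571
Step 5: 0.15 mL + 2400 μL = 2.55 mL total → factor 2.55/0.15 = 17
Overall dilution factor = 14.318 × 287.14 × 13.846 × 7.8571 × 17 = 7.6038 × 10^6
Final = 4.00 mM / 7.6038 × 10^6 = 5.261 × 10^-7 mM = 0.526 nM

0.526 nM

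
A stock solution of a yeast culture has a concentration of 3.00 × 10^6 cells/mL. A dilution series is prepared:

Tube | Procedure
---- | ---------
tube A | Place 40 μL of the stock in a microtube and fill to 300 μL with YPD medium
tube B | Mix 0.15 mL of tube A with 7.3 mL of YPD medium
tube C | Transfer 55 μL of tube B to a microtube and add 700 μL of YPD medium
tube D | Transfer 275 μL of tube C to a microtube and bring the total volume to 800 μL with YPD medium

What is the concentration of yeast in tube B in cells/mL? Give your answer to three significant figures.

8.05 × 10^3 cells/mL

Step 1: 40 μL brought to 300 μL → factor 300/40 = 7.5
Step 2: 0.15 mL + 7.3 mL = 7.45 mL total → factor 7.45/0.15 = 49.667
Dilution factor through tube B = 7.5 × 49.667 = 372.5
[tube B] = 3.00 × 10^6 cells/mL / 372.5 = 8.05 × 10^3 cells/mL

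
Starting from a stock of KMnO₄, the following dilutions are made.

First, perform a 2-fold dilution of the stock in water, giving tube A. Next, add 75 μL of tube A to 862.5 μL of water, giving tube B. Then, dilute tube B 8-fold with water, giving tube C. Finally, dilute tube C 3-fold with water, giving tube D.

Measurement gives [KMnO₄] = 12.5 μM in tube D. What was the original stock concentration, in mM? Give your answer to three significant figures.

7.50 mM

Step 1: 2-fold → factor 2
Step 2: 75 μL + 862.5 μL = 937.5 μL total → factor 937.5/75 = 12.5
Step 3: 8-fold → factor 8
Step 4: 3-fold → factor 3
Overall dilution factor = 2 × 12.5 × 8 × 3 = 600
Stock = 12.5 μM × 600 = 7500 μM = 7.50 mM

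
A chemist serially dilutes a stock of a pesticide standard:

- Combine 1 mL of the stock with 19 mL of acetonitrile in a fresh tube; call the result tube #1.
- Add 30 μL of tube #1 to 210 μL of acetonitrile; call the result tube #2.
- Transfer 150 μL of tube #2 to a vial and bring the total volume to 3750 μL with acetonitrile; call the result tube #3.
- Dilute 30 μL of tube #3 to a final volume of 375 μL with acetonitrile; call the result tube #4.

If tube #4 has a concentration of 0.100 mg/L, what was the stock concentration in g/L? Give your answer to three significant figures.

Step 1: 1 mL + 19 mL = 20 mL total → factor 20/1 = 20
Step 2: 30 μL + 210 μL = 240 μL total → factor 240/30 = 8
Step 3: 150 μL brought to 3750 μL → factor 3750/150 = 25
Step 4: 30 μL brought to 375 μL → factor 375/30 = 12.5
Overall dilution factor = 20 × 8 × 25 × 12.5 = 50000
Stock = 0.100 mg/L × 50000 = 5000 mg/L = 5.00 g/L

5.00 g/L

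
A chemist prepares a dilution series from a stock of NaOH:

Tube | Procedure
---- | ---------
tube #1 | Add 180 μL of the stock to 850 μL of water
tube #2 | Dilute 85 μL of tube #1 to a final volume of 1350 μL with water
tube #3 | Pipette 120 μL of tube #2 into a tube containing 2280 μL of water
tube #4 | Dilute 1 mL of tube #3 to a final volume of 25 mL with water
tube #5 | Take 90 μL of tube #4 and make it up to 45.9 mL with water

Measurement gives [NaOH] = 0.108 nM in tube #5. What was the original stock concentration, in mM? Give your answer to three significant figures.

Step 1: 180 μL + 850 μL = 1030 μL total → factor 1030/180 = 5.7222
Step 2: 85 μL brought to 1350 μL → factor 1350/85 = 15.882
Step 3: 120 μL + 2280 μL = 2400 μL total → factor 2400/120 = 20
Step 4: 1 mL brought to 25 mL → factor 25/1 = 25
Step 5: 90 μL brought to 45.9 mL → factor 45900/90 = 510
Overall dilution factor = 5.7222 × 15.882 × 20 × 25 × 510 = 2.3175 × 10^7
Stock = 0.108 nM × 2.3175 × 10^7 = 2.503 × 10^6 nM = 2.50 mM

2.50 mM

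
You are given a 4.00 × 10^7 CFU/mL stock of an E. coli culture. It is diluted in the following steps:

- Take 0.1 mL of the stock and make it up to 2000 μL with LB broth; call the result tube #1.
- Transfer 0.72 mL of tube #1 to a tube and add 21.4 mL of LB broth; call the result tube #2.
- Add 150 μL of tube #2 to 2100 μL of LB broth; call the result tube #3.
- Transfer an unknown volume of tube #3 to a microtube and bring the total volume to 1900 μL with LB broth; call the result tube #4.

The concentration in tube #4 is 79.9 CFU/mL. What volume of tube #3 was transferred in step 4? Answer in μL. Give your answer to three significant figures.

35.0 μL

Step 1: 0.1 mL brought to 2000 μL → factor 2/0.1 = 20
Step 2: 0.72 mL + 21.4 mL = 22.12 mL total → factor 22.12/0.72 = 30.722
Step 3: 150 μL + 2100 μL = 2250 μL total → factor 2250/150 = 15
Step 4: v brought to 1900 μL → factor = 1900 μL/v
Product of known-step factors = 9216.7
Overall factor = 4.00 × 10^7 CFU/mL / (79.9 CFU/mL) = 5.0063 × 10^5
Step-4 factor = 5.0063 × 10^5 / 9216.7 = 54.317
v = 1900 μL / 54.317 = 35.0 μL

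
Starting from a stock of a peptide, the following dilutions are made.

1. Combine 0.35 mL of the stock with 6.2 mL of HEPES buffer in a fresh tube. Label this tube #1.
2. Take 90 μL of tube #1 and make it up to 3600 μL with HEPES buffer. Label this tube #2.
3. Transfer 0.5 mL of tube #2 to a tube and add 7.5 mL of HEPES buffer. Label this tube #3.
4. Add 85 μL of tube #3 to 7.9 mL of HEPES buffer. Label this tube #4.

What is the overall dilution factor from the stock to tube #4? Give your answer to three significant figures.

Step 1: 0.35 mL + 6.2 mL = 6.55 mL total → factor 6.55/0.35 = 18.714
Step 2: 90 μL brought to 3600 μL → factor 3600/90 = 40
Step 3: 0.5 mL + 7.5 mL = 8 mL total → factor 8/0.5 = 16
Step 4: 85 μL + 7.9 mL = 7985 μL total → factor 7985/85 = 93.941
Overall dilution factor = 18.714 × 40 × 16 × 93.941 = 1.1251 × 10^6

1.13 × 10^6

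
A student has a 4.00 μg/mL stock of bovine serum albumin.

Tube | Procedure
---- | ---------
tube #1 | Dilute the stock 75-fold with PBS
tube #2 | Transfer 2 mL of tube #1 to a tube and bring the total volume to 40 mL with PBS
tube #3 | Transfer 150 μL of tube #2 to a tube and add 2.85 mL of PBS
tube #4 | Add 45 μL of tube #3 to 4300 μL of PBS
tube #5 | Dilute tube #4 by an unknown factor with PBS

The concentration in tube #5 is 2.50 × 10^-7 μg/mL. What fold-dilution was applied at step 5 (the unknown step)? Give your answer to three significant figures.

5.52-fold

Step 1: 75-fold → factor 75
Step 2: 2 mL brought to 40 mL → factor 40/2 = 20
Step 3: 150 μL + 2.85 mL = 3000 μL total → factor 3000/150 = 20
Step 4: 45 μL + 4300 μL = 4345 μL total → factor 4345/45 = 96.556
Step 5: unknown factor x
Product of known-step factors = 2.8967 × 10^6
Overall factor = 4.00 μg/mL / (2.50 × 10^-7 μg/mL) = 1.6 × 10^7
x = 1.6 × 10^7 / 2.8967 × 10^6 = 5.52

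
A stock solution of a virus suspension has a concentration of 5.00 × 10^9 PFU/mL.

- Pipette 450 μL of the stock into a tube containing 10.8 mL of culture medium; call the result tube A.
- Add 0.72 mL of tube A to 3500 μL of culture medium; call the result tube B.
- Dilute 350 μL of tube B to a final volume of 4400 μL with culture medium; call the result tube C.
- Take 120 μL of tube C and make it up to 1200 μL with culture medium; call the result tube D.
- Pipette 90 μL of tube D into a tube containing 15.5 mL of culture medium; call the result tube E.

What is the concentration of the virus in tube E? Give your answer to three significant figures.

1.57 × 10^3 PFU/mL

Step 1: 450 μL + 10.8 mL = 11250 μL total → factor 11250/450 = 25
Step 2: 0.72 mL + 3500 μL = 4.22 mL total → factor 4.22/0.72 = 5.8611
Step 3: 350 μL brought to 4400 μL → factor 4400/350 = 12.571
Step 4: 120 μL brought to 1200 μL → factor 1200/120 = 10
Step 5: 90 μL + 15.5 mL = 15590 μL total → factor 15590/90 = 173.22
Overall dilution factor = 25 × 5.8611 × 12.571 × 10 × 173.22 = 3.1909 × 10^6
Final = 5.00 × 10^9 PFU/mL / 3.1909 × 10^6 = 1.57 × 10^3 PFU/mL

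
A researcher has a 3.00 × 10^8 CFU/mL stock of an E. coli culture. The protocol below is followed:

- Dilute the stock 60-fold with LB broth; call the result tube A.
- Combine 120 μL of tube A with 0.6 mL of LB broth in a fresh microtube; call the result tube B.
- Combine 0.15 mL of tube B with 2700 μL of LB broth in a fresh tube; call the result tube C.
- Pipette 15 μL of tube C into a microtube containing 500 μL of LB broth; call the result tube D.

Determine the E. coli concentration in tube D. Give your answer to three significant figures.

1.28 × 10^3 CFU/mL

Step 1: 60-fold → factor 60
Step 2: 120 μL + 0.6 mL = 720 μL total → factor 720/120 = 6
Step 3: 0.15 mL + 2700 μL = 2.85 mL total → factor 2.85/0.15 = 19
Step 4: 15 μL + 500 μL = 515 μL total → factor 515/15 = 34.333
Overall dilution factor = 60 × 6 × 19 × 34.333 = 2.3484 × 10^5
Final = 3.00 × 10^8 CFU/mL / 2.3484 × 10^5 = 1.28 × 10^3 CFU/mL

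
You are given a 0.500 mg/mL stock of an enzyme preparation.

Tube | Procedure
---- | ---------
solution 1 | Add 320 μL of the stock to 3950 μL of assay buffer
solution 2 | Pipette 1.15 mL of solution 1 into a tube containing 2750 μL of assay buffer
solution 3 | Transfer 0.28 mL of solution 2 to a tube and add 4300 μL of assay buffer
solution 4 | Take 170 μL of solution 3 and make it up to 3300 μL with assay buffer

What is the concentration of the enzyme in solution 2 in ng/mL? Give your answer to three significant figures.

Step 1: 320 μL + 3950 μL = 4270 μL total → factor 4270/320 = 13.344
Step 2: 1.15 mL + 2750 μL = 3.9 mL total → factor 3.9/1.15 = 3.3913
Dilution factor through solution 2 = 13.344 × 3.3913 = 45.253
[solution 2] = 0.500 mg/mL / 45.253 = 0.01105 mg/mL = 1.10 × 10^4 ng/mL

1.10 × 10^4 ng/mL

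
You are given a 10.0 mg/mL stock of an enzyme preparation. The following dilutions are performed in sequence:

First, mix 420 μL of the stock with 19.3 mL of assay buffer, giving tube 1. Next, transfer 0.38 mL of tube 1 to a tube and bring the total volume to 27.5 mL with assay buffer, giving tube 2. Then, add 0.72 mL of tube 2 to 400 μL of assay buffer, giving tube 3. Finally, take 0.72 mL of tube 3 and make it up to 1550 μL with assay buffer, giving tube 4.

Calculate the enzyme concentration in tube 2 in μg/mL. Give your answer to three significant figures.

Step 1: 420 μL + 19.3 mL = 19720 μL total → factor 19720/420 = 46.952
Step 2: 0.38 mL brought to 27.5 mL → factor 27.5/0.38 = 72.368
Dilution factor through tube 2 = 46.952 × 72.368 = 3397.9
[tube 2] = 10.0 mg/mL / 3397.9 = 0.002943 mg/mL = 2.94 μg/mL

2.94 μg/mL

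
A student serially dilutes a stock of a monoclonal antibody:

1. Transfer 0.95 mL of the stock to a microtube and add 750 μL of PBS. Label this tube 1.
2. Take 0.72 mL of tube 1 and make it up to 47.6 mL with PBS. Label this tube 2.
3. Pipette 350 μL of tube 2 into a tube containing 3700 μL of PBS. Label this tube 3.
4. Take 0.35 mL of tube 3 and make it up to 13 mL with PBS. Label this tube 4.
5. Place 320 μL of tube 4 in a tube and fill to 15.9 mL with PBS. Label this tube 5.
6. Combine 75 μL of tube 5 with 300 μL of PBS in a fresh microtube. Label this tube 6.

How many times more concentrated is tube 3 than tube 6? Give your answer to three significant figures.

9.23 × 10^3

Step 1: 0.95 mL + 750 μL = 1.7 mL total → factor 1.7/0.95 = 1.7895
Step 2: 0.72 mL brought to 47.6 mL → factor 47.6/0.72 = 66.111
Step 3: 350 μL + 3700 μL = 4050 μL total → factor 4050/350 = 11.571
Step 4: 0.35 mL brought to 13 mL → factor 13/0.35 = 37.143
Step 5: 320 μL brought to 15.9 mL → factor 15900/320 = 49.688
Step 6: 75 μL + 300 μL = 375 μL total → factor 375/75 = 5
Dilution factor to tube 3 = 1368.9; to tube 6 = 1.2632 × 10^7
[tube 3]/[tube 6] = (factor to tube 6)/(factor to tube 3) = 1.2632 × 10^7/1368.9 = 9.23 × 10^3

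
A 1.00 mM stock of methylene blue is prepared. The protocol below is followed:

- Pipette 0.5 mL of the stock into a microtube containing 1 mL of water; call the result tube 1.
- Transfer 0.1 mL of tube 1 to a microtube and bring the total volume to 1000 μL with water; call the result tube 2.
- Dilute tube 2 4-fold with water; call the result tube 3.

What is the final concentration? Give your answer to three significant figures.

0.00833 mM

Step 1: 0.5 mL + 1 mL = 1.5 mL total → factor 1.5/0.5 = 3
Step 2: 0.1 mL brought to 1000 μL → factor 1/0.1 = 10
Step 3: 4-fold → factor 4
Overall dilution factor = 3 × 10 × 4 = 120
Final = 1.00 mM / 120 = 0.00833 mM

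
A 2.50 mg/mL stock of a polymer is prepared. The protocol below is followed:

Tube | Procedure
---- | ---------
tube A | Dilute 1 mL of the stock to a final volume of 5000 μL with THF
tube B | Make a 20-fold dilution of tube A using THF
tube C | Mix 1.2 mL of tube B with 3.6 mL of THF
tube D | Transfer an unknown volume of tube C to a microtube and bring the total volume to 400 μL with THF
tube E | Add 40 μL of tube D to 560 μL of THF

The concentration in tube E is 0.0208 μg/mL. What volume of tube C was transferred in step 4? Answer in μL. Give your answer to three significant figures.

Step 1: 1 mL brought to 5000 μL → factor 5/1 = 5
Step 2: 20-fold → factor 20
Step 3: 1.2 mL + 3.6 mL = 4.8 mL total → factor 4.8/1.2 = 4
Step 4: v brought to 400 μL → factor = 400 μL/v
Step 5: 40 μL + 560 μL = 600 μL total → factor 600/40 = 15
Product of known-step factors = 6000
Overall factor = 2.50 mg/mL / (0.0208 μg/mL) = 1.2019 × 10^5
Step-4 factor = 1.2019 × 10^5 / 6000 = 20.032
v = 400 μL / 20.032 = 20.0 μL

20.0 μL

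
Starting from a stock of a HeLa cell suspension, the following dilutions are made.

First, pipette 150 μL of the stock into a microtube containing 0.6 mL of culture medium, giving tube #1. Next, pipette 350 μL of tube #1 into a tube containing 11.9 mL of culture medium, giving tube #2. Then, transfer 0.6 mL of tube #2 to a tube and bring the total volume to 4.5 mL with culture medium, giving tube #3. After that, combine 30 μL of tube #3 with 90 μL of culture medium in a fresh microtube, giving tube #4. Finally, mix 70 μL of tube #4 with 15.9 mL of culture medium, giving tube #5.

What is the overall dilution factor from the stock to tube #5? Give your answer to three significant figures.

Step 1: 150 μL + 0.6 mL = 750 μL total → factor 750/150 = 5
Step 2: 350 μL + 11.9 mL = 12250 μL total → factor 12250/350 = 35
Step 3: 0.6 mL brought to 4.5 mL → factor 4.5/0.6 = 7.5
Step 4: 30 μL + 90 μL = 120 μL total → factor 120/30 = 4
Step 5: 70 μL + 15.9 mL = 15970 μL total → factor 15970/70 = 228.14
Overall dilution factor = 5 × 35 × 7.5 × 4 × 228.14 = 1.1978 × 10^6

1.20 × 10^6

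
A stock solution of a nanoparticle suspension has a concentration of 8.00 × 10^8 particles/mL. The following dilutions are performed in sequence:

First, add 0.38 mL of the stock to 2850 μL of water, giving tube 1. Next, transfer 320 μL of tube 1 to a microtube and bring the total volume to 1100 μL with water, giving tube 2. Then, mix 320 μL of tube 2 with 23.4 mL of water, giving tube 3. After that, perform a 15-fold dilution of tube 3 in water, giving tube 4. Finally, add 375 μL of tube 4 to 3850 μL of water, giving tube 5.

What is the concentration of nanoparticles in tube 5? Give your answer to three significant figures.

2.19 × 10^3 particles/mL

Step 1: 0.38 mL + 2850 μL = 3.23 mL total → factor 3.23/0.38 = 8.5
Step 2: 320 μL brought to 1100 μL → factor 1100/320 = 3.4375
Step 3: 320 μL + 23.4 mL = 23720 μL total → factor 23720/320 = 74.125
Step 4: 15-fold → factor 15
Step 5: 375 μL + 3850 μL = 4225 μL total → factor 4225/375 = 11.267
Overall dilution factor = 8.5 × 3.4375 × 74.125 × 15 × 11.267 = 3.6603 × 10^5
Final = 8.00 × 10^8 particles/mL / 3.6603 × 10^5 = 2.19 × 10^3 particles/mL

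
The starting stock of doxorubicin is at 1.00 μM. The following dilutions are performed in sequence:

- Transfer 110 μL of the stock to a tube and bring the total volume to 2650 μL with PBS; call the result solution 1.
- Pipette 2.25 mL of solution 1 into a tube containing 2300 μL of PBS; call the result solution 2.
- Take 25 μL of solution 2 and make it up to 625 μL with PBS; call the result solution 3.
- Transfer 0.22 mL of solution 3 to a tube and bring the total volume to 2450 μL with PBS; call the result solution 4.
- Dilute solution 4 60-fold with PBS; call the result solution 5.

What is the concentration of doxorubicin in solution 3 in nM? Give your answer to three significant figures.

Step 1: 110 μL brought to 2650 μL → factor 2650/110 = 24.091
Step 2: 2.25 mL + 2300 μL = 4.55 mL total → factor 4.55/2.25 = 2.0222
Step 3: 25 μL brought to 625 μL → factor 625/25 = 25
Dilution factor through solution 3 = 24.091 × 2.0222 × 25 = 1217.9
[solution 3] = 1.00 μM / 1217.9 = 0.0008211 μM = 0.821 nM

0.821 nM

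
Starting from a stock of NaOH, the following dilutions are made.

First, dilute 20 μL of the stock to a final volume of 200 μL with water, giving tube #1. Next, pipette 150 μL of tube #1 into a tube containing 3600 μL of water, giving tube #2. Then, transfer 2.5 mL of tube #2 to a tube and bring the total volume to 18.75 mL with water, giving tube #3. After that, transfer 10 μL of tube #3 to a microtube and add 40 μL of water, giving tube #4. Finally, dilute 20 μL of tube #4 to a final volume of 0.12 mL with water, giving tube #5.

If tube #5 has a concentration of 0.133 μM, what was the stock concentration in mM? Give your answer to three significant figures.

Step 1: 20 μL brought to 200 μL → factor 200/20 = 10
Step 2: 150 μL + 3600 μL = 3750 μL total → factor 3750/150 = 25
Step 3: 2.5 mL brought to 18.75 mL → factor 18.75/2.5 = 7.5
Step 4: 10 μL + 40 μL = 50 μL total → factor 50/10 = 5
Step 5: 20 μL brought to 0.12 mL → factor 120/20 = 6
Overall dilution factor = 10 × 25 × 7.5 × 5 × 6 = 56250
Stock = 0.133 μM × 56250 = 7481 μM = 7.48 mM

7.48 mM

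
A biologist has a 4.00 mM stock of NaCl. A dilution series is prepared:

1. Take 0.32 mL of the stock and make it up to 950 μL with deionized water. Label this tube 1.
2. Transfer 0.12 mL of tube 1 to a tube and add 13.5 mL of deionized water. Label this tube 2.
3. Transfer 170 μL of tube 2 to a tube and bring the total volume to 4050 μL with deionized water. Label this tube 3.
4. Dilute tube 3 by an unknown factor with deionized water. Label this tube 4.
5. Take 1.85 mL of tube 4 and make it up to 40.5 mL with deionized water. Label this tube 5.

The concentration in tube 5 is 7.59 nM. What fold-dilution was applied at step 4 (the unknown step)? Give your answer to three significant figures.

Step 1: 0.32 mL brought to 950 μL → factor 0.95/0.32 = 2.9688
Step 2: 0.12 mL + 13.5 mL = 13.62 mL total → factor 13.62/0.12 = 113.5
Step 3: 170 μL brought to 4050 μL → factor 4050/170 = 23.824
Step 4: unknown factor x
Step 5: 1.85 mL brought to 40.5 mL → factor 40.5/1.85 = 21.892
Product of known-step factors = 1.7574 × 10^5
Overall factor = 4.00 mM / (7.59 nM) = 5.2701 × 10^5
x = 5.2701 × 10^5 / 1.7574 × 10^5 = 3.00

3.00-fold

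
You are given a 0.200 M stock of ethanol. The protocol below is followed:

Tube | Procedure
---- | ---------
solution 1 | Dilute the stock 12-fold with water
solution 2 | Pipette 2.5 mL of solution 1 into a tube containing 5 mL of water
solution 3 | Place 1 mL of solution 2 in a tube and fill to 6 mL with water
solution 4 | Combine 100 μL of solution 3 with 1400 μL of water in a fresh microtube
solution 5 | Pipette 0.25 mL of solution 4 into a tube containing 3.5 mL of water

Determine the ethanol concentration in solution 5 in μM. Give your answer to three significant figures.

4.12 μM

Step 1: 12-fold → factor 12
Step 2: 2.5 mL + 5 mL = 7.5 mL total → factor 7.5/2.5 = 3
Step 3: 1 mL brought to 6 mL → factor 6/1 = 6
Step 4: 100 μL + 1400 μL = 1500 μL total → factor 1500/100 = 15
Step 5: 0.25 mL + 3.5 mL = 3.75 mL total → factor 3.75/0.25 = 15
Overall dilution factor = 12 × 3 × 6 × 15 × 15 = 48600
Final = 0.200 M / 48600 = 4.115 × 10^-6 M = 4.12 μM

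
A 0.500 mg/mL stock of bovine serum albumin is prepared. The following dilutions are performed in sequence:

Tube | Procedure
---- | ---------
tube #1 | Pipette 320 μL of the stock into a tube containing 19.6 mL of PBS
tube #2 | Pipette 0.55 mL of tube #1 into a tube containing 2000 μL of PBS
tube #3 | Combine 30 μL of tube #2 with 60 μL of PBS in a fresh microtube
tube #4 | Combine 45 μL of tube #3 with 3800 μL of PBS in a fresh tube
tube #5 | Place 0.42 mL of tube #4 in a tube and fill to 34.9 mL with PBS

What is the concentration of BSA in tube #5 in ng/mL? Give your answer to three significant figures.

0.0813 ng/mL

Step 1: 320 μL + 19.6 mL = 19920 μL total → factor 19920/320 = 62.25
Step 2: 0.55 mL + 2000 μL = 2.55 mL total → factor 2.55/0.55 = 4.6364
Step 3: 30 μL + 60 μL = 90 μL total → factor 90/30 = 3
Step 4: 45 μL + 3800 μL = 3845 μL total → factor 3845/45 = 85.444
Step 5: 0.42 mL brought to 34.9 mL → factor 34.9/0.42 = 83.095
Overall dilution factor = 62.25 × 4.6364 × 3 × 85.444 × 83.095 = 6.1475 × 10^6
Final = 0.500 mg/mL / 6.1475 × 10^6 = 8.133 × 10^-8 mg/mL = 0.0813 ng/mL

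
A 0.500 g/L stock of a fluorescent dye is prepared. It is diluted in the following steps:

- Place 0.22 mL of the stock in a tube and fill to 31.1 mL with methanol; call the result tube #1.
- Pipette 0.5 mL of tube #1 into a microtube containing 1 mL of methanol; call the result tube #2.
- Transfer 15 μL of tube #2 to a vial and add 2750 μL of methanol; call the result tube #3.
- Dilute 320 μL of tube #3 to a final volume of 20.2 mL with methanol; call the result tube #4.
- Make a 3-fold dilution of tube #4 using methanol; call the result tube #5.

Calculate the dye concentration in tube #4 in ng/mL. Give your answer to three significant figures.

0.101 ng/mL

Step 1: 0.22 mL brought to 31.1 mL → factor 31.1/0.22 = 141.36
Step 2: 0.5 mL + 1 mL = 1.5 mL total → factor 1.5/0.5 = 3
Step 3: 15 μL + 2750 μL = 2765 μL total → factor 2765/15 = 184.33
Step 4: 320 μL brought to 20.2 mL → factor 20200/320 = 63.125
Dilution factor through tube #4 = 141.36 × 3 × 184.33 × 63.125 = 4.9347 × 10^6
[tube #4] = 0.500 g/L / 4.9347 × 10^6 = 1.013 × 10^-7 g/L = 0.101 ng/mL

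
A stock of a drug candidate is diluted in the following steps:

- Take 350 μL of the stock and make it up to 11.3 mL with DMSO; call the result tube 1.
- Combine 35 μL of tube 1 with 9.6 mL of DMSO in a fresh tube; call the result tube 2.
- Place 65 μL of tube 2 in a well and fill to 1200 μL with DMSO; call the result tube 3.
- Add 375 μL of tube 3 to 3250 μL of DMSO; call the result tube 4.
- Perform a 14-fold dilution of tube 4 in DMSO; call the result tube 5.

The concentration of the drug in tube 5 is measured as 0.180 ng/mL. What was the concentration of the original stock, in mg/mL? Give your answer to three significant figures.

4.00 mg/mL

Step 1: 350 μL brought to 11.3 mL → factor 11300/350 = 32.286
Step 2: 35 μL + 9.6 mL = 9635 μL total → factor 9635/35 = 275.29
Step 3: 65 μL brought to 1200 μL → factor 1200/65 = 18.462
Step 4: 375 μL + 3250 μL = 3625 μL total → factor 3625/375 = 9.6667
Step 5: 14-fold → factor 14
Overall dilution factor = 32.286 × 275.29 × 18.462 × 9.6667 × 14 = 2.2206 × 10^7
Stock = 0.180 ng/mL × 2.2206 × 10^7 = 3.997 × 10^6 ng/mL = 4.00 mg/mL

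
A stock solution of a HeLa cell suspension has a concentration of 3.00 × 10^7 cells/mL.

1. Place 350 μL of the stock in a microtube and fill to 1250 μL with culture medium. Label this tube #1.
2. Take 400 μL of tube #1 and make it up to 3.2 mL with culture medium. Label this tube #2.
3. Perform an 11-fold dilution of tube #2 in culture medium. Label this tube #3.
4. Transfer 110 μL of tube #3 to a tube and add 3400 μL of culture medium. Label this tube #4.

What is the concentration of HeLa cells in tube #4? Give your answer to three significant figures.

Step 1: 350 μL brought to 1250 μL → factor 1250/350 = 3.5714
Step 2: 400 μL brought to 3.2 mL → factor 3200/400 = 8
Step 3: 11-fold → factor 11
Step 4: 110 μL + 3400 μL = 3510 μL total → factor 3510/110 = 31.909
Overall dilution factor = 3.5714 × 8 × 11 × 31.909 = 10029
Final = 3.00 × 10^7 cells/mL / 10029 = 2.99 × 10^3 cells/mL

2.99 × 10^3 cells/mL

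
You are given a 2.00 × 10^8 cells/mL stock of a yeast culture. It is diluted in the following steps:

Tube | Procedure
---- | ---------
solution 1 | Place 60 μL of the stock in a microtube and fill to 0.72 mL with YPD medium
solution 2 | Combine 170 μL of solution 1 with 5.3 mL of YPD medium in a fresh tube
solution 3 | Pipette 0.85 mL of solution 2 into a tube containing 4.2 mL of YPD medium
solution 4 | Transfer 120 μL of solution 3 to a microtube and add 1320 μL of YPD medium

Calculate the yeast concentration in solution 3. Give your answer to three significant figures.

8.72 × 10^4 cells/mL

Step 1: 60 μL brought to 0.72 mL → factor 720/60 = 12
Step 2: 170 μL + 5.3 mL = 5470 μL total → factor 5470/170 = 32.176
Step 3: 0.85 mL + 4.2 mL = 5.05 mL total → factor 5.05/0.85 = 5.9412
Dilution factor through solution 3 = 12 × 32.176 × 5.9412 = 2294
[solution 3] = 2.00 × 10^8 cells/mL / 2294 = 8.72 × 10^4 cells/mL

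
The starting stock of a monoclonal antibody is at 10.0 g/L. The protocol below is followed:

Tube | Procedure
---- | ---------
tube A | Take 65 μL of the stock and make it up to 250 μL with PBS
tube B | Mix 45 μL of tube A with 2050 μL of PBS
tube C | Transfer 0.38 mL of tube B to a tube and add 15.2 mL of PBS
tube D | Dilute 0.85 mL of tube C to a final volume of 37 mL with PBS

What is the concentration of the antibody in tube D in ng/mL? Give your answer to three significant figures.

31.3 ng/mL

Step 1: 65 μL brought to 250 μL → factor 250/65 = 3.8462
Step 2: 45 μL + 2050 μL = 2095 μL total → factor 2095/45 = 46.556
Step 3: 0.38 mL + 15.2 mL = 15.58 mL total → factor 15.58/0.38 = 41
Step 4: 0.85 mL brought to 37 mL → factor 37/0.85 = 43.529
Overall dilution factor = 3.8462 × 46.556 × 41 × 43.529 = 3.1957 × 10^5
Final = 10.0 g/L / 3.1957 × 10^5 = 3.129 × 10^-5 g/L = 31.3 ng/mL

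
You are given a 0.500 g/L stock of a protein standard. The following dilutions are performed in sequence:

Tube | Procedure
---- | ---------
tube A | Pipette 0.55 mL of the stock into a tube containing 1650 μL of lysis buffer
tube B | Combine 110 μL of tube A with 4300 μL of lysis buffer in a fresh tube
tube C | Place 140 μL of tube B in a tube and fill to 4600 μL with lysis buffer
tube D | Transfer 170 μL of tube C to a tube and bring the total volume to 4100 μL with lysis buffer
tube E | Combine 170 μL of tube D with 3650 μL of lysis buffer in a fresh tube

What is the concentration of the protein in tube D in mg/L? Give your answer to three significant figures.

Step 1: 0.55 mL + 1650 μL = 2.2 mL total → factor 2.2/0.55 = 4
Step 2: 110 μL + 4300 μL = 4410 μL total → factor 4410/110 = 40.091
Step 3: 140 μL brought to 4600 μL → factor 4600/140 = 32.857
Step 4: 170 μL brought to 4100 μL → factor 4100/170 = 24.118
Dilution factor through tube D = 4 × 40.091 × 32.857 × 24.118 = 1.2708 × 10^5
[tube D] = 0.500 g/L / 1.2708 × 10^5 = 3.935 × 10^-6 g/L = 0.00393 mg/L

0.00393 mg/L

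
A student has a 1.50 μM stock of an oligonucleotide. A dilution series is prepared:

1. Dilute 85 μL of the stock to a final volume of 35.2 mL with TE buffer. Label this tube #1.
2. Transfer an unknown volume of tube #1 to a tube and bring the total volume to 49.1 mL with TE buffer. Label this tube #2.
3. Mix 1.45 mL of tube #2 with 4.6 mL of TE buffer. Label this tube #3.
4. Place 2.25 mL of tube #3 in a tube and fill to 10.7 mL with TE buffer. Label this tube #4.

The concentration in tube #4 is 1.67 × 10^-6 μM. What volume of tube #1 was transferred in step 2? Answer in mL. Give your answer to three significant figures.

0.449 mL

Step 1: 85 μL brought to 35.2 mL → factor 35200/85 = 414.12
Step 2: v brought to 49.1 mL → factor = 49.1 mL/v
Step 3: 1.45 mL + 4.6 mL = 6.05 mL total → factor 6.05/1.45 = 4.1724
Step 4: 2.25 mL brought to 10.7 mL → factor 10.7/2.25 = 4.7556
Product of known-step factors = 8217
Overall factor = 1.50 μM / (1.67 × 10^-6 μM) = 8.982 × 10^5
Step-2 factor = 8.982 × 10^5 / 8217 = 109.31
v = 49.1 mL / 109.31 = 0.449 mL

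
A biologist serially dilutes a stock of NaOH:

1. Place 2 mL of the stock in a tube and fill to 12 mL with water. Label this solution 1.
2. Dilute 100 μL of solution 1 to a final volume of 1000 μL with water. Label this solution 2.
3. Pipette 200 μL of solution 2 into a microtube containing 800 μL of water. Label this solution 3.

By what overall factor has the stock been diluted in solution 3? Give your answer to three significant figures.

Step 1: 2 mL brought to 12 mL → factor 12/2 = 6
Step 2: 100 μL brought to 1000 μL → factor 1000/100 = 10
Step 3: 200 μL + 800 μL = 1000 μL total → factor 1000/200 = 5
Overall dilution factor = 6 × 10 × 5 = 300

300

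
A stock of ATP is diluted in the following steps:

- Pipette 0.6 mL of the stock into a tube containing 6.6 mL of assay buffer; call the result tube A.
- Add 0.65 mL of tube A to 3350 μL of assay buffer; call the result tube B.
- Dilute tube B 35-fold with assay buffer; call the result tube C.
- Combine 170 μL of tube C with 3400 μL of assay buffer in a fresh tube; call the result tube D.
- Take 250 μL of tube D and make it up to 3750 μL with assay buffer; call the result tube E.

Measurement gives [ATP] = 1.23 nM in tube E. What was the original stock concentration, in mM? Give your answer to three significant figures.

1.00 mM

Step 1: 0.6 mL + 6.6 mL = 7.2 mL total → factor 7.2/0.6 = 12
Step 2: 0.65 mL + 3350 μL = 4 mL total → factor 4/0.65 = 6.1538
Step 3: 35-fold → factor 35
Step 4: 170 μL + 3400 μL = 3570 μL total → factor 3570/170 = 21
Step 5: 250 μL brought to 3750 μL → factor 3750/250 = 15
Overall dilution factor = 12 × 6.1538 × 35 × 21 × 15 = 8.1415 × 10^5
Stock = 1.23 nM × 8.1415 × 10^5 = 1.001 × 10^6 nM = 1.00 mM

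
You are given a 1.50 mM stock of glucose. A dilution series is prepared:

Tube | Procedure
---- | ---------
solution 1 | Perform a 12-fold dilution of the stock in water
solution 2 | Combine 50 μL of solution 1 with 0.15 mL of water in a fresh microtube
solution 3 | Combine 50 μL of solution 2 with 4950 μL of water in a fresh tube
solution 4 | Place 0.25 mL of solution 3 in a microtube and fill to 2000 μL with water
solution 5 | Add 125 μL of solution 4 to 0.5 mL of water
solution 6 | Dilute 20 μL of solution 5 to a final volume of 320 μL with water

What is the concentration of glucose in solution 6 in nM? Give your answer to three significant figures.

Step 1: 12-fold → factor 12
Step 2: 50 μL + 0.15 mL = 200 μL total → factor 200/50 = 4
Step 3: 50 μL + 4950 μL = 5000 μL total → factor 5000/50 = 100
Step 4: 0.25 mL brought to 2000 μL → factor 2/0.25 = 8
Step 5: 125 μL + 0.5 mL = 625 μL total → factor 625/125 = 5
Step 6: 20 μL brought to 320 μL → factor 320/20 = 16
Overall dilution factor = 12 × 4 × 100 × 8 × 5 × 16 = 3.072 × 10^6
Final = 1.50 mM / 3.072 × 10^6 = 4.883 × 10^-7 mM = 0.488 nM

0.488 nM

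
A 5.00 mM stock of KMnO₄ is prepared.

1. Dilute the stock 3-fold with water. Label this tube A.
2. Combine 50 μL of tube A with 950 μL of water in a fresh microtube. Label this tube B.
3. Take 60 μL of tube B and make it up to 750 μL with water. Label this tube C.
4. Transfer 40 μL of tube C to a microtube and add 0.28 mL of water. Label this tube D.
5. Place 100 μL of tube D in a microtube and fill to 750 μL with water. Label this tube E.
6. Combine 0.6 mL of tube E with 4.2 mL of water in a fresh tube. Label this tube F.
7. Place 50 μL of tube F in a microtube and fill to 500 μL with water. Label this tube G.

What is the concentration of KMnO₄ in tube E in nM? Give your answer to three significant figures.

111 nM

Step 1: 3-fold → factor 3
Step 2: 50 μL + 950 μL = 1000 μL total → factor 1000/50 = 20
Step 3: 60 μL brought to 750 μL → factor 750/60 = 12.5
Step 4: 40 μL + 0.28 mL = 320 μL total → factor 320/40 = 8
Step 5: 100 μL brought to 750 μL → factor 750/100 = 7.5
Dilution factor through tube E = 3 × 20 × 12.5 × 8 × 7.5 = 45000
[tube E] = 5.00 mM / 45000 = 0.0001111 mM = 111 nM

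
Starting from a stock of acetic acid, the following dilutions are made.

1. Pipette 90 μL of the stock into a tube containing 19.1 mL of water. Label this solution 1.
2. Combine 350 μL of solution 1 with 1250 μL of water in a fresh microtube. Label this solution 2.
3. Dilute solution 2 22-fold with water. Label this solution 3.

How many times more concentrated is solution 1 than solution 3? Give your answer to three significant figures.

Step 1: 90 μL + 19.1 mL = 19190 μL total → factor 19190/90 = 213.22
Step 2: 350 μL + 1250 μL = 1600 μL total → factor 1600/350 = 4.5714
Step 3: 22-fold → factor 22
Dilution factor to solution 1 = 213.22; to solution 3 = 21444
[solution 1]/[solution 3] = (factor to solution 3)/(factor to solution 1) = 21444/213.22 = 101

101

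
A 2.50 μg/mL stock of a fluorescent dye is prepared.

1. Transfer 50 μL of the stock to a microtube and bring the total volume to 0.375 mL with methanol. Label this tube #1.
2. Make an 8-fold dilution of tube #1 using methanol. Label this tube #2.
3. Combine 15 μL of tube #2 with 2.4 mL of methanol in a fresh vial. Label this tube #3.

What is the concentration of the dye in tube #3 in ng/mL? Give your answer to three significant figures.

Step 1: 50 μL brought to 0.375 mL → factor 375/50 = 7.5
Step 2: 8-fold → factor 8
Step 3: 15 μL + 2.4 mL = 2415 μL total → factor 2415/15 = 161
Overall dilution factor = 7.5 × 8 × 161 = 9660
Final = 2.50 μg/mL / 9660 = 0.0002588 μg/mL = 0.259 ng/mL

0.259 ng/mL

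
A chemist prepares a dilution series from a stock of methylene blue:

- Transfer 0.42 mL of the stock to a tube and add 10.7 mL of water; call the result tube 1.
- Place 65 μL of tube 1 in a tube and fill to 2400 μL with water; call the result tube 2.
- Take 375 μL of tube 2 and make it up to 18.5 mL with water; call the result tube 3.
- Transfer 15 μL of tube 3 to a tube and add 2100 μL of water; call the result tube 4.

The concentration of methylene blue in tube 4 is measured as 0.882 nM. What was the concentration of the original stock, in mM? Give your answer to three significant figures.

Step 1: 0.42 mL + 10.7 mL = 11.12 mL total → factor 11.12/0.42 = 26.476
Step 2: 65 μL brought to 2400 μL → factor 2400/65 = 36.923
Step 3: 375 μL brought to 18.5 mL → factor 18500/375 = 49.333
Step 4: 15 μL + 2100 μL = 2115 μL total → factor 2115/15 = 141
Overall dilution factor = 26.476 × 36.923 × 49.333 × 141 = 6.8001 × 10^6
Stock = 0.882 nM × 6.8001 × 10^6 = 5.998 × 10^6 nM = 6.00 mM

6.00 mM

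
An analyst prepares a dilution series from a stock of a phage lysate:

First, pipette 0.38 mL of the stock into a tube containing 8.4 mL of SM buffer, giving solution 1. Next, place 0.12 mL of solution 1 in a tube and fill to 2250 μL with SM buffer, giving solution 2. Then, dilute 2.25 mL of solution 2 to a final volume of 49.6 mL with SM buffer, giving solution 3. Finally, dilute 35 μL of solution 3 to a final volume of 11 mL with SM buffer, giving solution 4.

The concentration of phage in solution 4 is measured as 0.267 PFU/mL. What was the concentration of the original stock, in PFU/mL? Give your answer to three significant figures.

8.01 × 10^5 PFU/mL

Step 1: 0.38 mL + 8.4 mL = 8.78 mL total → factor 8.78/0.38 = 23.105
Step 2: 0.12 mL brought to 2250 μL → factor 2.25/0.12 = 18.75
Step 3: 2.25 mL brought to 49.6 mL → factor 49.6/2.25 = 22.044
Step 4: 35 μL brought to 11 mL → factor 11000/35 = 314.29
Overall dilution factor = 23.105 × 18.75 × 22.044 × 314.29 = 3.0015 × 10^6
Stock = 0.267 PFU/mL × 3.0015 × 10^6 = 8.01 × 10^5 PFU/mL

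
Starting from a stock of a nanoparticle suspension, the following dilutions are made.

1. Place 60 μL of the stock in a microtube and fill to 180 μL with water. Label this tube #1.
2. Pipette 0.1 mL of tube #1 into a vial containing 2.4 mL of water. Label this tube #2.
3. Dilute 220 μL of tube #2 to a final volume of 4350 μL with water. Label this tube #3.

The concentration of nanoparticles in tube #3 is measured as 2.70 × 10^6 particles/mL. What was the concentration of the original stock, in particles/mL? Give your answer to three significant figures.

Step 1: 60 μL brought to 180 μL → factor 180/60 = 3
Step 2: 0.1 mL + 2.4 mL = 2.5 mL total → factor 2.5/0.1 = 25
Step 3: 220 μL brought to 4350 μL → factor 4350/220 = 19.773
Overall dilution factor = 3 × 25 × 19.773 = 1483
Stock = 2.70 × 10^6 particles/mL × 1483 = 4.00 × 10^9 particles/mL

4.00 × 10^9 particles/mL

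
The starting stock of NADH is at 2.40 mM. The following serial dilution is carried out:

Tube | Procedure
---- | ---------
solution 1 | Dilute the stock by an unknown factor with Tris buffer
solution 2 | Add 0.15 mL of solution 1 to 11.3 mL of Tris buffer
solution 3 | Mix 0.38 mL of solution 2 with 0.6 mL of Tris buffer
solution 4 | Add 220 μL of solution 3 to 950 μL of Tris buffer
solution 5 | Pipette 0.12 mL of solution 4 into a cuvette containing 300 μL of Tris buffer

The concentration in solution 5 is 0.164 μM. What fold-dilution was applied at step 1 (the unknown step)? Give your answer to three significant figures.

3.99-fold

Step 1: unknown factor x
Step 2: 0.15 mL + 11.3 mL = 11.45 mL total → factor 11.45/0.15 = 76.333
Step 3: 0.38 mL + 0.6 mL = 0.98 mL total → factor 0.98/0.38 = 2.5789
Step 4: 220 μL + 950 μL = 1170 μL total → factor 1170/220 = 5.3182
Step 5: 0.12 mL + 300 μL = 0.42 mL total → factor 0.42/0.12 = 3.5
Product of known-step factors = 3664.3
Overall factor = 2.40 mM / (0.164 μM) = 14634
x = 14634 / 3664.3 = 3.99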